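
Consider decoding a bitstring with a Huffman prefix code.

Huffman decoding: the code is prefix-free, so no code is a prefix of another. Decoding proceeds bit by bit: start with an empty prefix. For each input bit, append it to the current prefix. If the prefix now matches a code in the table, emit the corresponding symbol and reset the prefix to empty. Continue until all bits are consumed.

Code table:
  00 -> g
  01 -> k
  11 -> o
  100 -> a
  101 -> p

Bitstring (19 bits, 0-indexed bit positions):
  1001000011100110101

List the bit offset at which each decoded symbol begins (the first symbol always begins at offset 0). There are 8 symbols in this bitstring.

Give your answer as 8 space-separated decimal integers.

Bit 0: prefix='1' (no match yet)
Bit 1: prefix='10' (no match yet)
Bit 2: prefix='100' -> emit 'a', reset
Bit 3: prefix='1' (no match yet)
Bit 4: prefix='10' (no match yet)
Bit 5: prefix='100' -> emit 'a', reset
Bit 6: prefix='0' (no match yet)
Bit 7: prefix='00' -> emit 'g', reset
Bit 8: prefix='1' (no match yet)
Bit 9: prefix='11' -> emit 'o', reset
Bit 10: prefix='1' (no match yet)
Bit 11: prefix='10' (no match yet)
Bit 12: prefix='100' -> emit 'a', reset
Bit 13: prefix='1' (no match yet)
Bit 14: prefix='11' -> emit 'o', reset
Bit 15: prefix='0' (no match yet)
Bit 16: prefix='01' -> emit 'k', reset
Bit 17: prefix='0' (no match yet)
Bit 18: prefix='01' -> emit 'k', reset

Answer: 0 3 6 8 10 13 15 17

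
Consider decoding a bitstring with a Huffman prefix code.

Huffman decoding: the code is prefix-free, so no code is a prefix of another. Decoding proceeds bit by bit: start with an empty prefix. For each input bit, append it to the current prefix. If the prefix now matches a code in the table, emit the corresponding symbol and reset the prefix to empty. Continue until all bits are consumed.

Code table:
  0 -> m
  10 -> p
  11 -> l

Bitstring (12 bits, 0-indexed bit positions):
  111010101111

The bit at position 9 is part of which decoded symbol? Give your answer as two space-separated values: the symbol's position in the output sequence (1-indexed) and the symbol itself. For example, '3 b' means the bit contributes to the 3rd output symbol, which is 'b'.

Bit 0: prefix='1' (no match yet)
Bit 1: prefix='11' -> emit 'l', reset
Bit 2: prefix='1' (no match yet)
Bit 3: prefix='10' -> emit 'p', reset
Bit 4: prefix='1' (no match yet)
Bit 5: prefix='10' -> emit 'p', reset
Bit 6: prefix='1' (no match yet)
Bit 7: prefix='10' -> emit 'p', reset
Bit 8: prefix='1' (no match yet)
Bit 9: prefix='11' -> emit 'l', reset
Bit 10: prefix='1' (no match yet)
Bit 11: prefix='11' -> emit 'l', reset

Answer: 5 l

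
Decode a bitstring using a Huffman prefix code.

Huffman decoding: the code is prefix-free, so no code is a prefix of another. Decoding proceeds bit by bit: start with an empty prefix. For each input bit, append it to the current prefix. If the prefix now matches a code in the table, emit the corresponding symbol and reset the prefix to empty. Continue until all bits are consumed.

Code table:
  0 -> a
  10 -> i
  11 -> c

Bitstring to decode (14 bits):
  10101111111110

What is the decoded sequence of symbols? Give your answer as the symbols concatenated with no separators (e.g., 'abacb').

Answer: iicccci

Derivation:
Bit 0: prefix='1' (no match yet)
Bit 1: prefix='10' -> emit 'i', reset
Bit 2: prefix='1' (no match yet)
Bit 3: prefix='10' -> emit 'i', reset
Bit 4: prefix='1' (no match yet)
Bit 5: prefix='11' -> emit 'c', reset
Bit 6: prefix='1' (no match yet)
Bit 7: prefix='11' -> emit 'c', reset
Bit 8: prefix='1' (no match yet)
Bit 9: prefix='11' -> emit 'c', reset
Bit 10: prefix='1' (no match yet)
Bit 11: prefix='11' -> emit 'c', reset
Bit 12: prefix='1' (no match yet)
Bit 13: prefix='10' -> emit 'i', reset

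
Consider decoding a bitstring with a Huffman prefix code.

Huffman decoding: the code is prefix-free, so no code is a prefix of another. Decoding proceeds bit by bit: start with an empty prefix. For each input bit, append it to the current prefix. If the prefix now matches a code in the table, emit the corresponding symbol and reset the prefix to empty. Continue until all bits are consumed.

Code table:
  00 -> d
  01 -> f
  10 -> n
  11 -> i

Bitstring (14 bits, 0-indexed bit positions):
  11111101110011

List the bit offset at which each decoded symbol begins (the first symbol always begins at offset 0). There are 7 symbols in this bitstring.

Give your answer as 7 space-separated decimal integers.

Bit 0: prefix='1' (no match yet)
Bit 1: prefix='11' -> emit 'i', reset
Bit 2: prefix='1' (no match yet)
Bit 3: prefix='11' -> emit 'i', reset
Bit 4: prefix='1' (no match yet)
Bit 5: prefix='11' -> emit 'i', reset
Bit 6: prefix='0' (no match yet)
Bit 7: prefix='01' -> emit 'f', reset
Bit 8: prefix='1' (no match yet)
Bit 9: prefix='11' -> emit 'i', reset
Bit 10: prefix='0' (no match yet)
Bit 11: prefix='00' -> emit 'd', reset
Bit 12: prefix='1' (no match yet)
Bit 13: prefix='11' -> emit 'i', reset

Answer: 0 2 4 6 8 10 12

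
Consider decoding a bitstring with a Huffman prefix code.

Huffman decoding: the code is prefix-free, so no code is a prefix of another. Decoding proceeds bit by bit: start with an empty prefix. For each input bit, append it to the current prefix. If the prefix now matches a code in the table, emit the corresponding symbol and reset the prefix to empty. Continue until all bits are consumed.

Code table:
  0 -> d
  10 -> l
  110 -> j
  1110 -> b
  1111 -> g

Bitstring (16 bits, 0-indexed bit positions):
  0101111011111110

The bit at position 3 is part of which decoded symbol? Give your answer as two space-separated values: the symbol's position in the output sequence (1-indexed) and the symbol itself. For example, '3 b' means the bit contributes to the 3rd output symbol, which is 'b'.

Answer: 3 g

Derivation:
Bit 0: prefix='0' -> emit 'd', reset
Bit 1: prefix='1' (no match yet)
Bit 2: prefix='10' -> emit 'l', reset
Bit 3: prefix='1' (no match yet)
Bit 4: prefix='11' (no match yet)
Bit 5: prefix='111' (no match yet)
Bit 6: prefix='1111' -> emit 'g', reset
Bit 7: prefix='0' -> emit 'd', reset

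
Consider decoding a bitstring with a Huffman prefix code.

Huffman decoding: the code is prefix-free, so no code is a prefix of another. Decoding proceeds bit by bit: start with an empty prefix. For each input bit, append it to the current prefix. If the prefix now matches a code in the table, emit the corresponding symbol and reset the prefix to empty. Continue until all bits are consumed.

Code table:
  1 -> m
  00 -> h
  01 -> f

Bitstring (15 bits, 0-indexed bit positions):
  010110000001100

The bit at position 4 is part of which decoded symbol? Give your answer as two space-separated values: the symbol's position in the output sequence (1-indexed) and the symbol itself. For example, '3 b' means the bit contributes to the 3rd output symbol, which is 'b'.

Bit 0: prefix='0' (no match yet)
Bit 1: prefix='01' -> emit 'f', reset
Bit 2: prefix='0' (no match yet)
Bit 3: prefix='01' -> emit 'f', reset
Bit 4: prefix='1' -> emit 'm', reset
Bit 5: prefix='0' (no match yet)
Bit 6: prefix='00' -> emit 'h', reset
Bit 7: prefix='0' (no match yet)
Bit 8: prefix='00' -> emit 'h', reset

Answer: 3 m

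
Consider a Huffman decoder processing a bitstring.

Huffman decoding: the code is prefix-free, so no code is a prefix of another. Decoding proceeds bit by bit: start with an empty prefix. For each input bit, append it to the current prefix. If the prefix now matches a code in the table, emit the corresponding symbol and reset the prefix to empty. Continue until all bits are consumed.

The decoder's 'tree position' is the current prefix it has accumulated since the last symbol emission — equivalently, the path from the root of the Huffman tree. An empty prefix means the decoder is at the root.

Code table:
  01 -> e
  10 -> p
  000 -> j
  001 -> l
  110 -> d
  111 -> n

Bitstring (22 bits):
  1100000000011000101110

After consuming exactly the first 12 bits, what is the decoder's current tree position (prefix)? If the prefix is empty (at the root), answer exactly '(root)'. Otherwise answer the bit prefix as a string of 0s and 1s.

Bit 0: prefix='1' (no match yet)
Bit 1: prefix='11' (no match yet)
Bit 2: prefix='110' -> emit 'd', reset
Bit 3: prefix='0' (no match yet)
Bit 4: prefix='00' (no match yet)
Bit 5: prefix='000' -> emit 'j', reset
Bit 6: prefix='0' (no match yet)
Bit 7: prefix='00' (no match yet)
Bit 8: prefix='000' -> emit 'j', reset
Bit 9: prefix='0' (no match yet)
Bit 10: prefix='00' (no match yet)
Bit 11: prefix='001' -> emit 'l', reset

Answer: (root)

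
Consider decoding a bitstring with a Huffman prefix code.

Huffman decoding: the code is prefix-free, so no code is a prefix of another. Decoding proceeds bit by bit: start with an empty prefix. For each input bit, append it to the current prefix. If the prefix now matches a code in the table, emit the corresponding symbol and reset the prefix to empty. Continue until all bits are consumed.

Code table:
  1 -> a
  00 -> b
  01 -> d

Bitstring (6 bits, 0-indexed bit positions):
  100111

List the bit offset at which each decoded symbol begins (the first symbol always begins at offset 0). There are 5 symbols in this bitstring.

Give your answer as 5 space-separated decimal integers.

Answer: 0 1 3 4 5

Derivation:
Bit 0: prefix='1' -> emit 'a', reset
Bit 1: prefix='0' (no match yet)
Bit 2: prefix='00' -> emit 'b', reset
Bit 3: prefix='1' -> emit 'a', reset
Bit 4: prefix='1' -> emit 'a', reset
Bit 5: prefix='1' -> emit 'a', reset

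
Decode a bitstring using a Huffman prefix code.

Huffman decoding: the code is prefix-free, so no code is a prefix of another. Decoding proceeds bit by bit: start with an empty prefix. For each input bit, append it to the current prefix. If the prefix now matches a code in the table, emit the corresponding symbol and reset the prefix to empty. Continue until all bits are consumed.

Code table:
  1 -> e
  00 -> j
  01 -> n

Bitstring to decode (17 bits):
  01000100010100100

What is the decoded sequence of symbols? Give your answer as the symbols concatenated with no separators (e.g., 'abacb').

Bit 0: prefix='0' (no match yet)
Bit 1: prefix='01' -> emit 'n', reset
Bit 2: prefix='0' (no match yet)
Bit 3: prefix='00' -> emit 'j', reset
Bit 4: prefix='0' (no match yet)
Bit 5: prefix='01' -> emit 'n', reset
Bit 6: prefix='0' (no match yet)
Bit 7: prefix='00' -> emit 'j', reset
Bit 8: prefix='0' (no match yet)
Bit 9: prefix='01' -> emit 'n', reset
Bit 10: prefix='0' (no match yet)
Bit 11: prefix='01' -> emit 'n', reset
Bit 12: prefix='0' (no match yet)
Bit 13: prefix='00' -> emit 'j', reset
Bit 14: prefix='1' -> emit 'e', reset
Bit 15: prefix='0' (no match yet)
Bit 16: prefix='00' -> emit 'j', reset

Answer: njnjnnjej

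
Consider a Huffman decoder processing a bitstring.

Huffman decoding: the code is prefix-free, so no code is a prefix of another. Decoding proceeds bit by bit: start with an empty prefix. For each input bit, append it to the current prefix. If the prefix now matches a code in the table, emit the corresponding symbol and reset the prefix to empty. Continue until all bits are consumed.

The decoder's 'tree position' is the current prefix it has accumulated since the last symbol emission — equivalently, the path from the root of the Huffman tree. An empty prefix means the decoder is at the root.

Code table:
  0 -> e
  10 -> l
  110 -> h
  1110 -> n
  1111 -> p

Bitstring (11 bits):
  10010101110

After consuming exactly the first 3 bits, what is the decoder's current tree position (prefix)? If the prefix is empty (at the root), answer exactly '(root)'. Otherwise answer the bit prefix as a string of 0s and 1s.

Bit 0: prefix='1' (no match yet)
Bit 1: prefix='10' -> emit 'l', reset
Bit 2: prefix='0' -> emit 'e', reset

Answer: (root)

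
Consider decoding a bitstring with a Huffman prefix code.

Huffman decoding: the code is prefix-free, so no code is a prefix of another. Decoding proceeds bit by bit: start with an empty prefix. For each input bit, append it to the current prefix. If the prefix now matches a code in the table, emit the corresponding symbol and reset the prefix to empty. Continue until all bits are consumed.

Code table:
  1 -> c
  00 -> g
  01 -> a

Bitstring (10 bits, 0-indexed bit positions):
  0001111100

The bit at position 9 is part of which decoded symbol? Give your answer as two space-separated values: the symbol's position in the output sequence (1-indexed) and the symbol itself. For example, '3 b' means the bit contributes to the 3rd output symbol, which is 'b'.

Answer: 7 g

Derivation:
Bit 0: prefix='0' (no match yet)
Bit 1: prefix='00' -> emit 'g', reset
Bit 2: prefix='0' (no match yet)
Bit 3: prefix='01' -> emit 'a', reset
Bit 4: prefix='1' -> emit 'c', reset
Bit 5: prefix='1' -> emit 'c', reset
Bit 6: prefix='1' -> emit 'c', reset
Bit 7: prefix='1' -> emit 'c', reset
Bit 8: prefix='0' (no match yet)
Bit 9: prefix='00' -> emit 'g', reset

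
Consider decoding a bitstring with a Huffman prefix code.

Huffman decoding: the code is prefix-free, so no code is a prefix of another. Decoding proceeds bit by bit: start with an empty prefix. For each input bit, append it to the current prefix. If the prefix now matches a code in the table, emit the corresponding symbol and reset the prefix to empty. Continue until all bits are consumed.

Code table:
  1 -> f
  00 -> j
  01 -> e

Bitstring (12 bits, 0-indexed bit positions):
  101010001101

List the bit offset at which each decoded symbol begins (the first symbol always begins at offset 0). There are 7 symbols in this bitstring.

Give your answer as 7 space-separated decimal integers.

Answer: 0 1 3 5 7 9 10

Derivation:
Bit 0: prefix='1' -> emit 'f', reset
Bit 1: prefix='0' (no match yet)
Bit 2: prefix='01' -> emit 'e', reset
Bit 3: prefix='0' (no match yet)
Bit 4: prefix='01' -> emit 'e', reset
Bit 5: prefix='0' (no match yet)
Bit 6: prefix='00' -> emit 'j', reset
Bit 7: prefix='0' (no match yet)
Bit 8: prefix='01' -> emit 'e', reset
Bit 9: prefix='1' -> emit 'f', reset
Bit 10: prefix='0' (no match yet)
Bit 11: prefix='01' -> emit 'e', reset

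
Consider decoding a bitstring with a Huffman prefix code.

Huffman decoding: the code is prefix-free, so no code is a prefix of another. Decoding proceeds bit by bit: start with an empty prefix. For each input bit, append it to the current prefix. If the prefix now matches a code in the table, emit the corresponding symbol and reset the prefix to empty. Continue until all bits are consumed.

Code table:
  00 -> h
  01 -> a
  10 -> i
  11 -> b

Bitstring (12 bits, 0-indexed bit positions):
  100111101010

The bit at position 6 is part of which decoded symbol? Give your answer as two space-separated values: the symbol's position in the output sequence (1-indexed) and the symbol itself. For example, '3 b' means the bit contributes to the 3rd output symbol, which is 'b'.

Bit 0: prefix='1' (no match yet)
Bit 1: prefix='10' -> emit 'i', reset
Bit 2: prefix='0' (no match yet)
Bit 3: prefix='01' -> emit 'a', reset
Bit 4: prefix='1' (no match yet)
Bit 5: prefix='11' -> emit 'b', reset
Bit 6: prefix='1' (no match yet)
Bit 7: prefix='10' -> emit 'i', reset
Bit 8: prefix='1' (no match yet)
Bit 9: prefix='10' -> emit 'i', reset
Bit 10: prefix='1' (no match yet)

Answer: 4 i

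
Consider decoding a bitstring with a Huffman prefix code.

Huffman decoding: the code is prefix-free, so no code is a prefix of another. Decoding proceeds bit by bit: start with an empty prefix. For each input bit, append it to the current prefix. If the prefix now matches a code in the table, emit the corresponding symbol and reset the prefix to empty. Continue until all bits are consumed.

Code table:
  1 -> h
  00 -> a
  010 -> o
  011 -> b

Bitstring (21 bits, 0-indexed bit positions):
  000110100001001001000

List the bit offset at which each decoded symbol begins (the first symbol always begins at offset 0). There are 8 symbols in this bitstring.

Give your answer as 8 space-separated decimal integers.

Answer: 0 2 5 8 10 13 16 19

Derivation:
Bit 0: prefix='0' (no match yet)
Bit 1: prefix='00' -> emit 'a', reset
Bit 2: prefix='0' (no match yet)
Bit 3: prefix='01' (no match yet)
Bit 4: prefix='011' -> emit 'b', reset
Bit 5: prefix='0' (no match yet)
Bit 6: prefix='01' (no match yet)
Bit 7: prefix='010' -> emit 'o', reset
Bit 8: prefix='0' (no match yet)
Bit 9: prefix='00' -> emit 'a', reset
Bit 10: prefix='0' (no match yet)
Bit 11: prefix='01' (no match yet)
Bit 12: prefix='010' -> emit 'o', reset
Bit 13: prefix='0' (no match yet)
Bit 14: prefix='01' (no match yet)
Bit 15: prefix='010' -> emit 'o', reset
Bit 16: prefix='0' (no match yet)
Bit 17: prefix='01' (no match yet)
Bit 18: prefix='010' -> emit 'o', reset
Bit 19: prefix='0' (no match yet)
Bit 20: prefix='00' -> emit 'a', reset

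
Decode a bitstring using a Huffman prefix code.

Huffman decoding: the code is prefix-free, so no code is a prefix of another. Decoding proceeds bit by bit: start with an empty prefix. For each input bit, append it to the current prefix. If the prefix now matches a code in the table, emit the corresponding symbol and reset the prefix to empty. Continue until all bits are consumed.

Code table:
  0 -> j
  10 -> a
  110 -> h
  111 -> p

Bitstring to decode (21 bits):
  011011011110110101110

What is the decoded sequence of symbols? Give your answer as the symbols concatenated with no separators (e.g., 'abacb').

Answer: jhhpahapj

Derivation:
Bit 0: prefix='0' -> emit 'j', reset
Bit 1: prefix='1' (no match yet)
Bit 2: prefix='11' (no match yet)
Bit 3: prefix='110' -> emit 'h', reset
Bit 4: prefix='1' (no match yet)
Bit 5: prefix='11' (no match yet)
Bit 6: prefix='110' -> emit 'h', reset
Bit 7: prefix='1' (no match yet)
Bit 8: prefix='11' (no match yet)
Bit 9: prefix='111' -> emit 'p', reset
Bit 10: prefix='1' (no match yet)
Bit 11: prefix='10' -> emit 'a', reset
Bit 12: prefix='1' (no match yet)
Bit 13: prefix='11' (no match yet)
Bit 14: prefix='110' -> emit 'h', reset
Bit 15: prefix='1' (no match yet)
Bit 16: prefix='10' -> emit 'a', reset
Bit 17: prefix='1' (no match yet)
Bit 18: prefix='11' (no match yet)
Bit 19: prefix='111' -> emit 'p', reset
Bit 20: prefix='0' -> emit 'j', reset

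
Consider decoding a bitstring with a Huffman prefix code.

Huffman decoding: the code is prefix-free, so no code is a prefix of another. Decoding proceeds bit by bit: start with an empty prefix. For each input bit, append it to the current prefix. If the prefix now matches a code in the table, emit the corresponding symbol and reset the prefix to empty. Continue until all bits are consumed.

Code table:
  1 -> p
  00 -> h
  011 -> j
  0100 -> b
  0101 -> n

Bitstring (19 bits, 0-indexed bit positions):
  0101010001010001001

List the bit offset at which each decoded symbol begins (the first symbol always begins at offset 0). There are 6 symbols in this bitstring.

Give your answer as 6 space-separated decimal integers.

Answer: 0 4 8 12 14 18

Derivation:
Bit 0: prefix='0' (no match yet)
Bit 1: prefix='01' (no match yet)
Bit 2: prefix='010' (no match yet)
Bit 3: prefix='0101' -> emit 'n', reset
Bit 4: prefix='0' (no match yet)
Bit 5: prefix='01' (no match yet)
Bit 6: prefix='010' (no match yet)
Bit 7: prefix='0100' -> emit 'b', reset
Bit 8: prefix='0' (no match yet)
Bit 9: prefix='01' (no match yet)
Bit 10: prefix='010' (no match yet)
Bit 11: prefix='0101' -> emit 'n', reset
Bit 12: prefix='0' (no match yet)
Bit 13: prefix='00' -> emit 'h', reset
Bit 14: prefix='0' (no match yet)
Bit 15: prefix='01' (no match yet)
Bit 16: prefix='010' (no match yet)
Bit 17: prefix='0100' -> emit 'b', reset
Bit 18: prefix='1' -> emit 'p', reset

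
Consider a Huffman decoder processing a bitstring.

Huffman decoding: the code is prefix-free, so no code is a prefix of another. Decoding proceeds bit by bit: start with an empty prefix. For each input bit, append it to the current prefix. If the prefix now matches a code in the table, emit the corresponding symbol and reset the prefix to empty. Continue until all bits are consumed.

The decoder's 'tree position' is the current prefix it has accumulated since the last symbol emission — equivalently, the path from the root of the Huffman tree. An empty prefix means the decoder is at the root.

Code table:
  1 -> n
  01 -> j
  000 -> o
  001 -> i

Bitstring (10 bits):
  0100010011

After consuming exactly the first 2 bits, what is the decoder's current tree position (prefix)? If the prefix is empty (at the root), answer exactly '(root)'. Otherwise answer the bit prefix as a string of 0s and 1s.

Answer: (root)

Derivation:
Bit 0: prefix='0' (no match yet)
Bit 1: prefix='01' -> emit 'j', reset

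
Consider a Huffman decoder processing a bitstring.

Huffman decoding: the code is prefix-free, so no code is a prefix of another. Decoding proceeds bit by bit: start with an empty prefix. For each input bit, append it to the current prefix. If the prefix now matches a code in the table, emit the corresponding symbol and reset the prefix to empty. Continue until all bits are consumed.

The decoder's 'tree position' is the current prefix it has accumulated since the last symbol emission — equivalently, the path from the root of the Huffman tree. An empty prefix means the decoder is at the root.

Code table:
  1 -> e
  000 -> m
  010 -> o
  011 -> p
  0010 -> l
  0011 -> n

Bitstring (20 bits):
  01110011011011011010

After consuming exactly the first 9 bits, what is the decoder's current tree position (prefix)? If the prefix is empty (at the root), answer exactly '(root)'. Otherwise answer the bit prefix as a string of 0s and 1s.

Answer: 0

Derivation:
Bit 0: prefix='0' (no match yet)
Bit 1: prefix='01' (no match yet)
Bit 2: prefix='011' -> emit 'p', reset
Bit 3: prefix='1' -> emit 'e', reset
Bit 4: prefix='0' (no match yet)
Bit 5: prefix='00' (no match yet)
Bit 6: prefix='001' (no match yet)
Bit 7: prefix='0011' -> emit 'n', reset
Bit 8: prefix='0' (no match yet)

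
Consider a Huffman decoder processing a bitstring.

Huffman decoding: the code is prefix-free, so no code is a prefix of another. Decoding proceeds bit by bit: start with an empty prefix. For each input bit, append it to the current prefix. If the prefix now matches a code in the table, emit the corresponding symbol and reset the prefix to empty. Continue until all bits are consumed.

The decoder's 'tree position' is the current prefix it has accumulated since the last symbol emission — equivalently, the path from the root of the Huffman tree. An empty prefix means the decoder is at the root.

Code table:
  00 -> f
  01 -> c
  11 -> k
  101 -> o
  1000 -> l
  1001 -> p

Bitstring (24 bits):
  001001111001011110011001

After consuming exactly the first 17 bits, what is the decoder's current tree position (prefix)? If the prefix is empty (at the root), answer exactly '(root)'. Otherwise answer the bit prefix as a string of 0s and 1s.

Bit 0: prefix='0' (no match yet)
Bit 1: prefix='00' -> emit 'f', reset
Bit 2: prefix='1' (no match yet)
Bit 3: prefix='10' (no match yet)
Bit 4: prefix='100' (no match yet)
Bit 5: prefix='1001' -> emit 'p', reset
Bit 6: prefix='1' (no match yet)
Bit 7: prefix='11' -> emit 'k', reset
Bit 8: prefix='1' (no match yet)
Bit 9: prefix='10' (no match yet)
Bit 10: prefix='100' (no match yet)
Bit 11: prefix='1001' -> emit 'p', reset
Bit 12: prefix='0' (no match yet)
Bit 13: prefix='01' -> emit 'c', reset
Bit 14: prefix='1' (no match yet)
Bit 15: prefix='11' -> emit 'k', reset
Bit 16: prefix='1' (no match yet)

Answer: 1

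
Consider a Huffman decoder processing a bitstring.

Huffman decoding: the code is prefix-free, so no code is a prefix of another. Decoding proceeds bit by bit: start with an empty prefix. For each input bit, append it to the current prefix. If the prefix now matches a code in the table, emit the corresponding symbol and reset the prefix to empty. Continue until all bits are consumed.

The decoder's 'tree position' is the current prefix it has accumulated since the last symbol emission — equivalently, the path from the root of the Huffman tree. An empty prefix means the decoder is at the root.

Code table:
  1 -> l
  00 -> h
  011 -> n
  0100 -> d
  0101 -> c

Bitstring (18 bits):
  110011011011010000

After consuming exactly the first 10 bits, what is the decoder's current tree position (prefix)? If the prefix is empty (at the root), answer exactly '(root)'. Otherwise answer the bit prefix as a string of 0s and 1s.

Bit 0: prefix='1' -> emit 'l', reset
Bit 1: prefix='1' -> emit 'l', reset
Bit 2: prefix='0' (no match yet)
Bit 3: prefix='00' -> emit 'h', reset
Bit 4: prefix='1' -> emit 'l', reset
Bit 5: prefix='1' -> emit 'l', reset
Bit 6: prefix='0' (no match yet)
Bit 7: prefix='01' (no match yet)
Bit 8: prefix='011' -> emit 'n', reset
Bit 9: prefix='0' (no match yet)

Answer: 0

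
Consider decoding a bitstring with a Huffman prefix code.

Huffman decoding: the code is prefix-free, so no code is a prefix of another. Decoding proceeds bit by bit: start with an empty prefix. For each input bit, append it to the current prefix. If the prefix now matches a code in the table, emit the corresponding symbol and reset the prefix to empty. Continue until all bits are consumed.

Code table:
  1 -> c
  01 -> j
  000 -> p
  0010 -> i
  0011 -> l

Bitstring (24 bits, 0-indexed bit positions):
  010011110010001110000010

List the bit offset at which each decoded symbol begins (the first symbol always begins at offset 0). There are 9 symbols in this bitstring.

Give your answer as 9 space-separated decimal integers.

Answer: 0 2 6 7 8 12 16 17 20

Derivation:
Bit 0: prefix='0' (no match yet)
Bit 1: prefix='01' -> emit 'j', reset
Bit 2: prefix='0' (no match yet)
Bit 3: prefix='00' (no match yet)
Bit 4: prefix='001' (no match yet)
Bit 5: prefix='0011' -> emit 'l', reset
Bit 6: prefix='1' -> emit 'c', reset
Bit 7: prefix='1' -> emit 'c', reset
Bit 8: prefix='0' (no match yet)
Bit 9: prefix='00' (no match yet)
Bit 10: prefix='001' (no match yet)
Bit 11: prefix='0010' -> emit 'i', reset
Bit 12: prefix='0' (no match yet)
Bit 13: prefix='00' (no match yet)
Bit 14: prefix='001' (no match yet)
Bit 15: prefix='0011' -> emit 'l', reset
Bit 16: prefix='1' -> emit 'c', reset
Bit 17: prefix='0' (no match yet)
Bit 18: prefix='00' (no match yet)
Bit 19: prefix='000' -> emit 'p', reset
Bit 20: prefix='0' (no match yet)
Bit 21: prefix='00' (no match yet)
Bit 22: prefix='001' (no match yet)
Bit 23: prefix='0010' -> emit 'i', reset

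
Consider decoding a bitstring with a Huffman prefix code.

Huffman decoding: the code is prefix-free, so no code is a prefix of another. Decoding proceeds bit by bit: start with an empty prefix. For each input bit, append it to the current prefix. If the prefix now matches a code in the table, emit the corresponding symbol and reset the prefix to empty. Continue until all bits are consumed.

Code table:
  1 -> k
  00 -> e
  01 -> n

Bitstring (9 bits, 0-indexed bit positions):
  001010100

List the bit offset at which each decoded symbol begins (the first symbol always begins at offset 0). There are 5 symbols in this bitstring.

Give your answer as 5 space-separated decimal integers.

Bit 0: prefix='0' (no match yet)
Bit 1: prefix='00' -> emit 'e', reset
Bit 2: prefix='1' -> emit 'k', reset
Bit 3: prefix='0' (no match yet)
Bit 4: prefix='01' -> emit 'n', reset
Bit 5: prefix='0' (no match yet)
Bit 6: prefix='01' -> emit 'n', reset
Bit 7: prefix='0' (no match yet)
Bit 8: prefix='00' -> emit 'e', reset

Answer: 0 2 3 5 7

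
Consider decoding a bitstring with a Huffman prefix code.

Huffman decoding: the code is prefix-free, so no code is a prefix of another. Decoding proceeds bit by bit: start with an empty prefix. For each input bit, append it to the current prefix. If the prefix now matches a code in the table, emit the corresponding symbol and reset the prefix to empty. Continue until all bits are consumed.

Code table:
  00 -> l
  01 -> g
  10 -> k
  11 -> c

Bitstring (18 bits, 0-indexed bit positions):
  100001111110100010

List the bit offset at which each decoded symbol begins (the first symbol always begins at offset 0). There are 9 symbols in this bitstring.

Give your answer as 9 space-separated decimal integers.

Bit 0: prefix='1' (no match yet)
Bit 1: prefix='10' -> emit 'k', reset
Bit 2: prefix='0' (no match yet)
Bit 3: prefix='00' -> emit 'l', reset
Bit 4: prefix='0' (no match yet)
Bit 5: prefix='01' -> emit 'g', reset
Bit 6: prefix='1' (no match yet)
Bit 7: prefix='11' -> emit 'c', reset
Bit 8: prefix='1' (no match yet)
Bit 9: prefix='11' -> emit 'c', reset
Bit 10: prefix='1' (no match yet)
Bit 11: prefix='10' -> emit 'k', reset
Bit 12: prefix='1' (no match yet)
Bit 13: prefix='10' -> emit 'k', reset
Bit 14: prefix='0' (no match yet)
Bit 15: prefix='00' -> emit 'l', reset
Bit 16: prefix='1' (no match yet)
Bit 17: prefix='10' -> emit 'k', reset

Answer: 0 2 4 6 8 10 12 14 16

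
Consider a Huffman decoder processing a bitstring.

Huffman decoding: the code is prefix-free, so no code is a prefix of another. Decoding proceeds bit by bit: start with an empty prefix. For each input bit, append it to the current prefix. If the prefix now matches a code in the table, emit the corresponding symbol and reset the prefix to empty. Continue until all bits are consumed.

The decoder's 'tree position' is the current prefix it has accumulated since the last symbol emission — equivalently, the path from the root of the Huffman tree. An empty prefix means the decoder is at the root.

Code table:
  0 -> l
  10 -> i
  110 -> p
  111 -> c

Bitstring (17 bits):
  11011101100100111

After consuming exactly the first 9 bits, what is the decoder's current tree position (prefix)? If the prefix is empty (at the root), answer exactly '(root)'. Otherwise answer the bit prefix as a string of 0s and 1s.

Answer: 11

Derivation:
Bit 0: prefix='1' (no match yet)
Bit 1: prefix='11' (no match yet)
Bit 2: prefix='110' -> emit 'p', reset
Bit 3: prefix='1' (no match yet)
Bit 4: prefix='11' (no match yet)
Bit 5: prefix='111' -> emit 'c', reset
Bit 6: prefix='0' -> emit 'l', reset
Bit 7: prefix='1' (no match yet)
Bit 8: prefix='11' (no match yet)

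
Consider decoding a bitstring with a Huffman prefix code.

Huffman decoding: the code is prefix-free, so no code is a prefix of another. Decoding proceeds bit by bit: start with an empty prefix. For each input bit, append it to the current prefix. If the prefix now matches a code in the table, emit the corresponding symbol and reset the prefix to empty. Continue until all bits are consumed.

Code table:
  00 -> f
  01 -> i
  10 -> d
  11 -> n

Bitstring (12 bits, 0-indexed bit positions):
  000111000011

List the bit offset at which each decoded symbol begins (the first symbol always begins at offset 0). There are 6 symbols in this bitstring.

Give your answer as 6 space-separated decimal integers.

Bit 0: prefix='0' (no match yet)
Bit 1: prefix='00' -> emit 'f', reset
Bit 2: prefix='0' (no match yet)
Bit 3: prefix='01' -> emit 'i', reset
Bit 4: prefix='1' (no match yet)
Bit 5: prefix='11' -> emit 'n', reset
Bit 6: prefix='0' (no match yet)
Bit 7: prefix='00' -> emit 'f', reset
Bit 8: prefix='0' (no match yet)
Bit 9: prefix='00' -> emit 'f', reset
Bit 10: prefix='1' (no match yet)
Bit 11: prefix='11' -> emit 'n', reset

Answer: 0 2 4 6 8 10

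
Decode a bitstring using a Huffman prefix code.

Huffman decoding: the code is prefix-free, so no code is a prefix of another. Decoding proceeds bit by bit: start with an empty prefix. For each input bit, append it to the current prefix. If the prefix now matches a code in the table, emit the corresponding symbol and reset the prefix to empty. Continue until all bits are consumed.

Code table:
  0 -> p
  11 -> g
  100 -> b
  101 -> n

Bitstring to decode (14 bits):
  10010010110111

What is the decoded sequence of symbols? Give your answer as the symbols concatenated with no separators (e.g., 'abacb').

Bit 0: prefix='1' (no match yet)
Bit 1: prefix='10' (no match yet)
Bit 2: prefix='100' -> emit 'b', reset
Bit 3: prefix='1' (no match yet)
Bit 4: prefix='10' (no match yet)
Bit 5: prefix='100' -> emit 'b', reset
Bit 6: prefix='1' (no match yet)
Bit 7: prefix='10' (no match yet)
Bit 8: prefix='101' -> emit 'n', reset
Bit 9: prefix='1' (no match yet)
Bit 10: prefix='10' (no match yet)
Bit 11: prefix='101' -> emit 'n', reset
Bit 12: prefix='1' (no match yet)
Bit 13: prefix='11' -> emit 'g', reset

Answer: bbnng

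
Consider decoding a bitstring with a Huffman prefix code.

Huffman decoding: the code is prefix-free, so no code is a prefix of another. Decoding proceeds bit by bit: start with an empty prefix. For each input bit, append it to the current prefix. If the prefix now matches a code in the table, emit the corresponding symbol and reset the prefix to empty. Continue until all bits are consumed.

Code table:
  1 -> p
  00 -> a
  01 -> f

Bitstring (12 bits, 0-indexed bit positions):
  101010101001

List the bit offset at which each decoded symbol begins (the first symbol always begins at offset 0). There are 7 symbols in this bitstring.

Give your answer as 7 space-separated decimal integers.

Bit 0: prefix='1' -> emit 'p', reset
Bit 1: prefix='0' (no match yet)
Bit 2: prefix='01' -> emit 'f', reset
Bit 3: prefix='0' (no match yet)
Bit 4: prefix='01' -> emit 'f', reset
Bit 5: prefix='0' (no match yet)
Bit 6: prefix='01' -> emit 'f', reset
Bit 7: prefix='0' (no match yet)
Bit 8: prefix='01' -> emit 'f', reset
Bit 9: prefix='0' (no match yet)
Bit 10: prefix='00' -> emit 'a', reset
Bit 11: prefix='1' -> emit 'p', reset

Answer: 0 1 3 5 7 9 11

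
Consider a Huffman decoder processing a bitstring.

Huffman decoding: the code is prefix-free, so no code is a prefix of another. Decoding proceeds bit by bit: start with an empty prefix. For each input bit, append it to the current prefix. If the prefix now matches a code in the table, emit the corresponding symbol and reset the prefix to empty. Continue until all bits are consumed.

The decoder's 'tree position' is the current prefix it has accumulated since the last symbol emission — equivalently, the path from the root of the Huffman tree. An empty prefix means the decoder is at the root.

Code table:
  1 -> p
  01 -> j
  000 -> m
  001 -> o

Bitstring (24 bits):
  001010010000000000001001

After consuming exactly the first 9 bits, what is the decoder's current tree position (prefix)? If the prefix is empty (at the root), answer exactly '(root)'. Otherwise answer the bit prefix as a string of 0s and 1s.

Bit 0: prefix='0' (no match yet)
Bit 1: prefix='00' (no match yet)
Bit 2: prefix='001' -> emit 'o', reset
Bit 3: prefix='0' (no match yet)
Bit 4: prefix='01' -> emit 'j', reset
Bit 5: prefix='0' (no match yet)
Bit 6: prefix='00' (no match yet)
Bit 7: prefix='001' -> emit 'o', reset
Bit 8: prefix='0' (no match yet)

Answer: 0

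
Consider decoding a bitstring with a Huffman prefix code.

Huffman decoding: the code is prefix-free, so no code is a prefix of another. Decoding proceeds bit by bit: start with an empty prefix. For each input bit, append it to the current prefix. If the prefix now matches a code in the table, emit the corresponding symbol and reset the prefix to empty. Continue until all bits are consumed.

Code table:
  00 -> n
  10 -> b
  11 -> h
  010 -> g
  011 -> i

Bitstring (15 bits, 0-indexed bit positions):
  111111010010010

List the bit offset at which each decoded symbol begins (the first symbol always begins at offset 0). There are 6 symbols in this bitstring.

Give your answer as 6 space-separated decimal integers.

Bit 0: prefix='1' (no match yet)
Bit 1: prefix='11' -> emit 'h', reset
Bit 2: prefix='1' (no match yet)
Bit 3: prefix='11' -> emit 'h', reset
Bit 4: prefix='1' (no match yet)
Bit 5: prefix='11' -> emit 'h', reset
Bit 6: prefix='0' (no match yet)
Bit 7: prefix='01' (no match yet)
Bit 8: prefix='010' -> emit 'g', reset
Bit 9: prefix='0' (no match yet)
Bit 10: prefix='01' (no match yet)
Bit 11: prefix='010' -> emit 'g', reset
Bit 12: prefix='0' (no match yet)
Bit 13: prefix='01' (no match yet)
Bit 14: prefix='010' -> emit 'g', reset

Answer: 0 2 4 6 9 12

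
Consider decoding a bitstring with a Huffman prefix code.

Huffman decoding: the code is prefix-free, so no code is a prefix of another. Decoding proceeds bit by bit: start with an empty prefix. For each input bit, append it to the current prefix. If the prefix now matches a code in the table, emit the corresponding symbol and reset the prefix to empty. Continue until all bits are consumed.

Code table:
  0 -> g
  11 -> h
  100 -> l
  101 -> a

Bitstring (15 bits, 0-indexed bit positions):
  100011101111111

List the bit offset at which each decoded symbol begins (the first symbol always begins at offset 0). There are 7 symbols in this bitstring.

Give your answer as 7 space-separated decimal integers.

Answer: 0 3 4 6 9 11 13

Derivation:
Bit 0: prefix='1' (no match yet)
Bit 1: prefix='10' (no match yet)
Bit 2: prefix='100' -> emit 'l', reset
Bit 3: prefix='0' -> emit 'g', reset
Bit 4: prefix='1' (no match yet)
Bit 5: prefix='11' -> emit 'h', reset
Bit 6: prefix='1' (no match yet)
Bit 7: prefix='10' (no match yet)
Bit 8: prefix='101' -> emit 'a', reset
Bit 9: prefix='1' (no match yet)
Bit 10: prefix='11' -> emit 'h', reset
Bit 11: prefix='1' (no match yet)
Bit 12: prefix='11' -> emit 'h', reset
Bit 13: prefix='1' (no match yet)
Bit 14: prefix='11' -> emit 'h', reset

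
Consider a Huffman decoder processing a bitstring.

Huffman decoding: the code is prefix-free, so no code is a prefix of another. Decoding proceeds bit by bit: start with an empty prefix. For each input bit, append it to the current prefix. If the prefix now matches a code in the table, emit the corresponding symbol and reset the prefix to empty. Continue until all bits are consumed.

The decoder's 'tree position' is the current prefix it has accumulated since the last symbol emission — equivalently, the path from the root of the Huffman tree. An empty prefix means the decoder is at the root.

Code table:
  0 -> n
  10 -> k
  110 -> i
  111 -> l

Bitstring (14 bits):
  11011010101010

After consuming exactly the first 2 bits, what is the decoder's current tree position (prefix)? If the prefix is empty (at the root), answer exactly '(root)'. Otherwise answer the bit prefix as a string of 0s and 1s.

Answer: 11

Derivation:
Bit 0: prefix='1' (no match yet)
Bit 1: prefix='11' (no match yet)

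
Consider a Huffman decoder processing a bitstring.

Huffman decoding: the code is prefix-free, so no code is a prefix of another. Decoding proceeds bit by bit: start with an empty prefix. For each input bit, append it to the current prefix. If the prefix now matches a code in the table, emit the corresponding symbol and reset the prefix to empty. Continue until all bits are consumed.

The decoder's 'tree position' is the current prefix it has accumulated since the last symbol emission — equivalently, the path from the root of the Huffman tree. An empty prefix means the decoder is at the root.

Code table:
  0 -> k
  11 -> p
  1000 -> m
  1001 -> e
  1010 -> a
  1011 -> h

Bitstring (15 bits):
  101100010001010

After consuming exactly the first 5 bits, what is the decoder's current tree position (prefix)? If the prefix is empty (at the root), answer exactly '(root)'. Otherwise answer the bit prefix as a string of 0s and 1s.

Answer: (root)

Derivation:
Bit 0: prefix='1' (no match yet)
Bit 1: prefix='10' (no match yet)
Bit 2: prefix='101' (no match yet)
Bit 3: prefix='1011' -> emit 'h', reset
Bit 4: prefix='0' -> emit 'k', reset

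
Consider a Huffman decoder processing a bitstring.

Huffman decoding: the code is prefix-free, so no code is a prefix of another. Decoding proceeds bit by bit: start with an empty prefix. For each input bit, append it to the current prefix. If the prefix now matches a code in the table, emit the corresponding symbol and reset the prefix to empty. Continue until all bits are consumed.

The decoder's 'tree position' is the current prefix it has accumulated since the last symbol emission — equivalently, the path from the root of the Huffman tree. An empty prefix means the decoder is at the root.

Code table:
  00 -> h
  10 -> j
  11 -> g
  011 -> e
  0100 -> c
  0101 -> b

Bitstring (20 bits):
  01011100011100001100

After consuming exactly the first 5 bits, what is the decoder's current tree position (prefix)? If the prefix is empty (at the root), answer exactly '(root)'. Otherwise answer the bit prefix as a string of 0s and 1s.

Answer: 1

Derivation:
Bit 0: prefix='0' (no match yet)
Bit 1: prefix='01' (no match yet)
Bit 2: prefix='010' (no match yet)
Bit 3: prefix='0101' -> emit 'b', reset
Bit 4: prefix='1' (no match yet)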